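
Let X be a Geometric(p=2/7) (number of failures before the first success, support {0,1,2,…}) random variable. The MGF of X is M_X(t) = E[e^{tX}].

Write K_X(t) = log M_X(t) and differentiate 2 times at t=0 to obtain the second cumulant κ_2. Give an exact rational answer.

M_X(t) = 2/(7*(1 - 5*e^(t)/7))
K_X(t) = log M_X(t) = -log(1 - 5*e^(t)/7) - log(7) + log(2)
K^(2)(t) = 35*e^(t)/(25*e^(2*t) - 70*e^(t) + 49)

κ_2 = K^(2)(0) = 35/4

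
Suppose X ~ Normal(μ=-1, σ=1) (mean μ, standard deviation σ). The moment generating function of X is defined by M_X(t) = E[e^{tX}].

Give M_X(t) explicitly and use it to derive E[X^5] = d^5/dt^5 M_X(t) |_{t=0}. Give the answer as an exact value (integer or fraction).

E[X^5] = d^5M/dt^5 |_{t=0} = -26

M_X(t) = e^(t^2/2 - t)
dM/dt = t*e^(-t)*e^(t^2/2) - e^(-t)*e^(t^2/2)
d^2M/dt^2 = (t^2*e^(t^2/2) - 2*t*e^(t^2/2) + 2*e^(t^2/2))*e^(-t)
d^3M/dt^3 = (t^3*e^(t^2/2) - 3*t^2*e^(t^2/2) + 6*t*e^(t^2/2) - 4*e^(t^2/2))*e^(-t)
d^4M/dt^4 = (t^4*e^(t^2/2) - 4*t^3*e^(t^2/2) + 12*t^2*e^(t^2/2) - 16*t*e^(t^2/2) + 10*e^(t^2/2))*e^(-t)
d^5M/dt^5 = (t^5*e^(t^2/2) - 5*t^4*e^(t^2/2) + 20*t^3*e^(t^2/2) - 40*t^2*e^(t^2/2) + 50*t*e^(t^2/2) - 26*e^(t^2/2))*e^(-t)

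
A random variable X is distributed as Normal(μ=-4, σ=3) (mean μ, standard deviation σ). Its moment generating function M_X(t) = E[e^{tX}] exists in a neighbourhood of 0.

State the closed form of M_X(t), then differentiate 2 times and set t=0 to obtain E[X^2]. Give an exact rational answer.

E[X^2] = d^2M/dt^2 |_{t=0} = 25

M_X(t) = e^(9*t^2/2 - 4*t)
dM/dt = 9*t*e^(-4*t)*e^(9*t^2/2) - 4*e^(-4*t)*e^(9*t^2/2)
d^2M/dt^2 = (81*t^2*e^(9*t^2/2) - 72*t*e^(9*t^2/2) + 25*e^(9*t^2/2))*e^(-4*t)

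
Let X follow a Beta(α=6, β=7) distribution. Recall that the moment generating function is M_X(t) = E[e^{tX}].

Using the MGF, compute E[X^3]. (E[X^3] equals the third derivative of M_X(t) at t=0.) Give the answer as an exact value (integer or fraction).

E[X^3] = M^(3)(0) = 8/65

M_X(t) = ₁F₁(6; 13; t)
M^(3)(t) = 8*₁F₁(9; 16; t)/65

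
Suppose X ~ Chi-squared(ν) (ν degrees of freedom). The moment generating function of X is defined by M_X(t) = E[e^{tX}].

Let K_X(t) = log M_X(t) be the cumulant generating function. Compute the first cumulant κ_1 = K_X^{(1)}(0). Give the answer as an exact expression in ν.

M_X(t) = (1 - 2*t)^(-ν/2)
K_X(t) = log M_X(t) = -ν*log(1 - 2*t)/2
K^(1)(t) = -ν/(2*t - 1)

κ_1 = K^(1)(0) = ν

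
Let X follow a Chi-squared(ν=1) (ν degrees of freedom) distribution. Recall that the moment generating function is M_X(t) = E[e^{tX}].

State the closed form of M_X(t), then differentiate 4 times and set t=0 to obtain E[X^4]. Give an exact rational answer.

M_X(t) = 1/√(1 - 2*t)
M^(4)(t) = 105/(16*t^4*√(1 - 2*t) - 32*t^3*√(1 - 2*t) + 24*t^2*√(1 - 2*t) - 8*t*√(1 - 2*t) + √(1 - 2*t))

E[X^4] = M^(4)(0) = 105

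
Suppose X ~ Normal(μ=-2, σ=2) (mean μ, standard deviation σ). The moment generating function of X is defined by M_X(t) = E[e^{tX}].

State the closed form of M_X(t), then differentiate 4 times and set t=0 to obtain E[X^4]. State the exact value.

M_X(t) = e^(2*t^2 - 2*t)
M′(t) = 4*t*e^(-2*t)*e^(2*t^2) - 2*e^(-2*t)*e^(2*t^2)
M′′(t) = (16*t^2*e^(2*t^2) - 16*t*e^(2*t^2) + 8*e^(2*t^2))*e^(-2*t)
M′′′(t) = (64*t^3*e^(2*t^2) - 96*t^2*e^(2*t^2) + 96*t*e^(2*t^2) - 32*e^(2*t^2))*e^(-2*t)
M′′′′(t) = (256*t^4*e^(2*t^2) - 512*t^3*e^(2*t^2) + 768*t^2*e^(2*t^2) - 512*t*e^(2*t^2) + 160*e^(2*t^2))*e^(-2*t)

E[X^4] = M′′′′(0) = 160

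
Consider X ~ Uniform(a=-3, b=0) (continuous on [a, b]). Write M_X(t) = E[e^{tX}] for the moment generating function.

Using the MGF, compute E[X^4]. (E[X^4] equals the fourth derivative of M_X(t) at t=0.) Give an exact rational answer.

M_X(t) = (1 - e^(-3*t))/(3*t)
D^4[M](t) = (-27*t^4 - 36*t^3 - 36*t^2 - 24*t + 8*e^(3*t) - 8)*e^(-3*t)/t^5

E[X^4] = D^4[M](0) = 81/5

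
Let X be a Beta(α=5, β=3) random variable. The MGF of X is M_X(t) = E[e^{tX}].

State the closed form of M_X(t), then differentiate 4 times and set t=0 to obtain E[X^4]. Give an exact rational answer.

M_X(t) = ₁F₁(5; 8; t)
dM/dt = 5*₁F₁(6; 9; t)/8
d^2M/dt^2 = 5*₁F₁(7; 10; t)/12
d^3M/dt^3 = 7*₁F₁(8; 11; t)/24
d^4M/dt^4 = 7*₁F₁(9; 12; t)/33

E[X^4] = d^4M/dt^4 |_{t=0} = 7/33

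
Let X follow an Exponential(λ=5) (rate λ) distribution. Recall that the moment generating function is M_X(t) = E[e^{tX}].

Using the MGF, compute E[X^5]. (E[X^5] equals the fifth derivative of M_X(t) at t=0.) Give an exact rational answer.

E[X^5] = D^5[M](0) = 24/625

M_X(t) = 5/(5 - t)
D^5[M](t) = 600/(t^6 - 30*t^5 + 375*t^4 - 2500*t^3 + 9375*t^2 - 18750*t + 15625)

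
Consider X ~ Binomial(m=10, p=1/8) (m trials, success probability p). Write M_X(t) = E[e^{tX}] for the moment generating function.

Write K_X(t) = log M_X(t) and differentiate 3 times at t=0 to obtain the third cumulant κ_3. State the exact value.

κ_3 = K′′′(0) = 105/128

M_X(t) = (e^(t)/8 + 7/8)^10
K_X(t) = log M_X(t) = 10*log(e^(t)/8 + 7/8)
K′(t) = 10*e^(t)/(e^(t) + 7)
K′′(t) = 70*e^(t)/(e^(2*t) + 14*e^(t) + 49)
K′′′(t) = (-70*e^(2*t) + 490*e^(t))/(e^(3*t) + 21*e^(2*t) + 147*e^(t) + 343)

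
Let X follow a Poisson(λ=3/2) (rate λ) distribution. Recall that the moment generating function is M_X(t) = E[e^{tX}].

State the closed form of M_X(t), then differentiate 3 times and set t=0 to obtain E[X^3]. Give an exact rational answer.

M_X(t) = e^(3*e^(t)/2 - 3/2)
dM/dt = 3*e^(-3/2)*e^(t)*e^(3*e^(t)/2)/2
d^2M/dt^2 = (9*e^(2*t)*e^(3*e^(t)/2) + 6*e^(t)*e^(3*e^(t)/2))*e^(-3/2)/4
d^3M/dt^3 = (27*e^(3*t)*e^(3*e^(t)/2) + 54*e^(2*t)*e^(3*e^(t)/2) + 12*e^(t)*e^(3*e^(t)/2))*e^(-3/2)/8

E[X^3] = d^3M/dt^3 |_{t=0} = 93/8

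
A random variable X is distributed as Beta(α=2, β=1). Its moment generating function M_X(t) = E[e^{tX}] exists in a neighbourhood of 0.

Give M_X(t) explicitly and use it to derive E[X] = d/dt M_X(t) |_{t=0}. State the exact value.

E[X] = dM/dt |_{t=0} = 2/3

M_X(t) = ₁F₁(2; 3; t)
dM/dt = 2*₁F₁(3; 4; t)/3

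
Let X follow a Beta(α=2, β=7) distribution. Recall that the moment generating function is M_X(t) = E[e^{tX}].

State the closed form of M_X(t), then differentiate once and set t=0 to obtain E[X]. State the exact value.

E[X] = M^(1)(0) = 2/9

M_X(t) = ₁F₁(2; 9; t)
M^(1)(t) = 2*₁F₁(3; 10; t)/9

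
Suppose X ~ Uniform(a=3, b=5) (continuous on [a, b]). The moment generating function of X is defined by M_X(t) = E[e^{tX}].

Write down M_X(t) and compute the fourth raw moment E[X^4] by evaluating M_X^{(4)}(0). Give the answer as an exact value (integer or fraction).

M_X(t) = (e^(5*t) - e^(3*t))/(2*t)

E[X^4] = M^(4)(0) = 1441/5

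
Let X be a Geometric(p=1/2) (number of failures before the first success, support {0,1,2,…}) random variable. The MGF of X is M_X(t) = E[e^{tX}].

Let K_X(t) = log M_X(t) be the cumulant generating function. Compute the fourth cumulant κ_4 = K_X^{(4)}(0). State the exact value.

κ_4 = D^4[K](0) = 26

M_X(t) = 1/(2*(1 - e^(t)/2))
K_X(t) = log M_X(t) = -log(1 - e^(t)/2) - log(2)
D^4[K](t) = (2*e^(3*t) + 16*e^(2*t) + 8*e^(t))/(e^(4*t) - 8*e^(3*t) + 24*e^(2*t) - 32*e^(t) + 16)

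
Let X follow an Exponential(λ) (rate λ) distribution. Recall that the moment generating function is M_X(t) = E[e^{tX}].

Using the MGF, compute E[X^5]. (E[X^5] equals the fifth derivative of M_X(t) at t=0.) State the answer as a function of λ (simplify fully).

E[X^5] = M^(5)(0) = 120/λ^5

M_X(t) = λ/(λ - t)
M^(5)(t) = 120*λ/(λ^6 - 6*λ^5*t + 15*λ^4*t^2 - 20*λ^3*t^3 + 15*λ^2*t^4 - 6*λ*t^5 + t^6)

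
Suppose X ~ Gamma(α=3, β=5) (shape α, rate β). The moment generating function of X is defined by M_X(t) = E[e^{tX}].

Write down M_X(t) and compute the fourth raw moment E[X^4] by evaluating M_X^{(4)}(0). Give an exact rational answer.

E[X^4] = D^4[M](0) = 72/125

M_X(t) = 125/(5 - t)^3
D^4[M](t) = -45000/(t^7 - 35*t^6 + 525*t^5 - 4375*t^4 + 21875*t^3 - 65625*t^2 + 109375*t - 78125)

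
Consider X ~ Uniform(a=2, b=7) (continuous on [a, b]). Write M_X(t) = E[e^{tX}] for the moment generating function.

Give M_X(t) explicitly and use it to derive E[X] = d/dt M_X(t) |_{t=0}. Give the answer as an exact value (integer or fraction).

E[X] = M′(0) = 9/2

M_X(t) = (e^(7*t) - e^(2*t))/(5*t)
M′(t) = (7*t*e^(7*t) - 2*t*e^(2*t) - e^(7*t) + e^(2*t))/(5*t^2)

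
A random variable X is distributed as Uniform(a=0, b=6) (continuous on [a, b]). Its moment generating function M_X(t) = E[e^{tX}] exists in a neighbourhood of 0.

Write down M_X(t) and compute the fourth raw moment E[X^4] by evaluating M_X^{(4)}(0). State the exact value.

M_X(t) = (e^(6*t) - 1)/(6*t)
D^4[M](t) = (216*t^4*e^(6*t) - 144*t^3*e^(6*t) + 72*t^2*e^(6*t) - 24*t*e^(6*t) + 4*e^(6*t) - 4)/t^5

E[X^4] = D^4[M](0) = 1296/5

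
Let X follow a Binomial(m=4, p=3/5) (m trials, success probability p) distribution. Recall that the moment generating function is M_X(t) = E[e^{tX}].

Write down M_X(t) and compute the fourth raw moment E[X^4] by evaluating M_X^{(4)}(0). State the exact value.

M_X(t) = (3*e^(t)/5 + 2/5)^4
dM/dt = 324*e^(4*t)/625 + 648*e^(3*t)/625 + 432*e^(2*t)/625 + 96*e^(t)/625
d^2M/dt^2 = 1296*e^(4*t)/625 + 1944*e^(3*t)/625 + 864*e^(2*t)/625 + 96*e^(t)/625
d^3M/dt^3 = 5184*e^(4*t)/625 + 5832*e^(3*t)/625 + 1728*e^(2*t)/625 + 96*e^(t)/625
d^4M/dt^4 = 20736*e^(4*t)/625 + 17496*e^(3*t)/625 + 3456*e^(2*t)/625 + 96*e^(t)/625

E[X^4] = d^4M/dt^4 |_{t=0} = 41784/625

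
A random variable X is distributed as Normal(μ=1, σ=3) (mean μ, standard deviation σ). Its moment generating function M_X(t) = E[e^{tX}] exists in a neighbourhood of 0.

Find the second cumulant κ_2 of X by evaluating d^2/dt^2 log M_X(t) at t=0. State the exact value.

κ_2 = K^(2)(0) = 9

M_X(t) = e^(9*t^2/2 + t)
K_X(t) = log M_X(t) = 9*t^2/2 + t
K^(2)(t) = 9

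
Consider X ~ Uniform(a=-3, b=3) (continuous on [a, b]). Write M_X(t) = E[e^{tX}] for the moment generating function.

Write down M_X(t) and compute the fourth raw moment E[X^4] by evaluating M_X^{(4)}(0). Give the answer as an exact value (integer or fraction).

M_X(t) = (e^(3*t) - e^(-3*t))/(6*t)
dM/dt = (3*t*e^(6*t) + 3*t - e^(6*t) + 1)*e^(-3*t)/(6*t^2)
d^2M/dt^2 = (9*t^2*e^(6*t) - 9*t^2 - 6*t*e^(6*t) - 6*t + 2*e^(6*t) - 2)*e^(-3*t)/(6*t^3)
d^3M/dt^3 = (9*t^3*e^(6*t) + 9*t^3 - 9*t^2*e^(6*t) + 9*t^2 + 6*t*e^(6*t) + 6*t - 2*e^(6*t) + 2)*e^(-3*t)/(2*t^4)
d^4M/dt^4 = (27*t^4*e^(6*t) - 27*t^4 - 36*t^3*e^(6*t) - 36*t^3 + 36*t^2*e^(6*t) - 36*t^2 - 24*t*e^(6*t) - 24*t + 8*e^(6*t) - 8)*e^(-3*t)/(2*t^5)

E[X^4] = d^4M/dt^4 |_{t=0} = 81/5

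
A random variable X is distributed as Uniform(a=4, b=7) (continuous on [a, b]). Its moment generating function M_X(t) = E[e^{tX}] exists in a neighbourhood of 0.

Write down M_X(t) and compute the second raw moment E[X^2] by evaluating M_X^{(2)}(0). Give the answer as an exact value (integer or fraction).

M_X(t) = (e^(7*t) - e^(4*t))/(3*t)
M′(t) = (7*t*e^(7*t) - 4*t*e^(4*t) - e^(7*t) + e^(4*t))/(3*t^2)
M′′(t) = (49*t^2*e^(7*t) - 16*t^2*e^(4*t) - 14*t*e^(7*t) + 8*t*e^(4*t) + 2*e^(7*t) - 2*e^(4*t))/(3*t^3)

E[X^2] = M′′(0) = 31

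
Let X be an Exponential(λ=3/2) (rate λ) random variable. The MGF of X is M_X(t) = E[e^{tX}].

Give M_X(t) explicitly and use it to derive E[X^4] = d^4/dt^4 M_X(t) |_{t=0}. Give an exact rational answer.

E[X^4] = M′′′′(0) = 128/27

M_X(t) = 3/(2*(3/2 - t))
M′(t) = 6/(4*t^2 - 12*t + 9)
M′′(t) = -24/(8*t^3 - 36*t^2 + 54*t - 27)
M′′′(t) = 144/(16*t^4 - 96*t^3 + 216*t^2 - 216*t + 81)
M′′′′(t) = -1152/(32*t^5 - 240*t^4 + 720*t^3 - 1080*t^2 + 810*t - 243)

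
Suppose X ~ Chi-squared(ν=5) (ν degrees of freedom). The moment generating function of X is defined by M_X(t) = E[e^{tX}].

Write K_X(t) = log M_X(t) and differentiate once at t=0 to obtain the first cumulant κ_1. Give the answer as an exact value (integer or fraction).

κ_1 = K^(1)(0) = 5

M_X(t) = (1 - 2*t)^(-5/2)
K_X(t) = log M_X(t) = -5*log(1 - 2*t)/2
K^(1)(t) = -5/(2*t - 1)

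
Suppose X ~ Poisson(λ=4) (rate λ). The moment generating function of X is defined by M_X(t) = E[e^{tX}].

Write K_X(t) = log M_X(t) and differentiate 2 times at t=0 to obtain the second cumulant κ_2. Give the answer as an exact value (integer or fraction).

κ_2 = K′′(0) = 4

M_X(t) = e^(4*e^(t) - 4)
K_X(t) = log M_X(t) = 4*e^(t) - 4
K′(t) = 4*e^(t)
K′′(t) = 4*e^(t)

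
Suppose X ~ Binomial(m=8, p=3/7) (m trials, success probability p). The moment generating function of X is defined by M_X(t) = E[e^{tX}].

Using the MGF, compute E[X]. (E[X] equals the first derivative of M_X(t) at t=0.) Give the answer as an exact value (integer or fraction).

E[X] = M′(0) = 24/7

M_X(t) = (3*e^(t)/7 + 4/7)^8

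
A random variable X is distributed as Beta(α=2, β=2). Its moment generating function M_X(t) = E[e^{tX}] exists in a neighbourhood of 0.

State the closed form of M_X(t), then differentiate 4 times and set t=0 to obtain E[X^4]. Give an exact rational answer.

M_X(t) = ₁F₁(2; 4; t)
M^(4)(t) = ₁F₁(6; 8; t)/7

E[X^4] = M^(4)(0) = 1/7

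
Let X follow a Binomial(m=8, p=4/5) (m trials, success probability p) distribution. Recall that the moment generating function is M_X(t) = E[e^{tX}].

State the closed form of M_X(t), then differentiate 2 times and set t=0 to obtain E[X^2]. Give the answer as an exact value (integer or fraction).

E[X^2] = M^(2)(0) = 1056/25

M_X(t) = (4*e^(t)/5 + 1/5)^8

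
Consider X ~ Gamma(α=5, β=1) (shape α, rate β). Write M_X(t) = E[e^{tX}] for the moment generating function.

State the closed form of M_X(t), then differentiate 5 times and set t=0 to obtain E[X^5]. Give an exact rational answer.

M_X(t) = (1 - t)^(-5)
M′(t) = 5/(t^6 - 6*t^5 + 15*t^4 - 20*t^3 + 15*t^2 - 6*t + 1)
M′′(t) = -30/(t^7 - 7*t^6 + 21*t^5 - 35*t^4 + 35*t^3 - 21*t^2 + 7*t - 1)
M′′′(t) = 210/(t^8 - 8*t^7 + 28*t^6 - 56*t^5 + 70*t^4 - 56*t^3 + 28*t^2 - 8*t + 1)
M′′′′(t) = -1680/(t^9 - 9*t^8 + 36*t^7 - 84*t^6 + 126*t^5 - 126*t^4 + 84*t^3 - 36*t^2 + 9*t - 1)
M′′′′′(t) = 15120/(t^10 - 10*t^9 + 45*t^8 - 120*t^7 + 210*t^6 - 252*t^5 + 210*t^4 - 120*t^3 + 45*t^2 - 10*t + 1)

E[X^5] = M′′′′′(0) = 15120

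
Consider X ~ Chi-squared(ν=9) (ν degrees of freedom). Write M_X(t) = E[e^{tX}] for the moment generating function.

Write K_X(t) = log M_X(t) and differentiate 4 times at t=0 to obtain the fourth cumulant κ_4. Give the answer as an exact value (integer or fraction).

κ_4 = D^4[K](0) = 432

M_X(t) = (1 - 2*t)^(-9/2)
K_X(t) = log M_X(t) = -9*log(1 - 2*t)/2
D^4[K](t) = 432/(16*t^4 - 32*t^3 + 24*t^2 - 8*t + 1)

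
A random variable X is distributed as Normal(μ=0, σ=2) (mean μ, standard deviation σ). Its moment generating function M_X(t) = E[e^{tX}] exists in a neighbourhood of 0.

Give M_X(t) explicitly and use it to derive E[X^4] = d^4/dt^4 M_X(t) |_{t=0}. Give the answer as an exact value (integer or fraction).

M_X(t) = e^(2*t^2)
M′(t) = 4*t*e^(2*t^2)
M′′(t) = 16*t^2*e^(2*t^2) + 4*e^(2*t^2)
M′′′(t) = 64*t^3*e^(2*t^2) + 48*t*e^(2*t^2)
M′′′′(t) = 256*t^4*e^(2*t^2) + 384*t^2*e^(2*t^2) + 48*e^(2*t^2)

E[X^4] = M′′′′(0) = 48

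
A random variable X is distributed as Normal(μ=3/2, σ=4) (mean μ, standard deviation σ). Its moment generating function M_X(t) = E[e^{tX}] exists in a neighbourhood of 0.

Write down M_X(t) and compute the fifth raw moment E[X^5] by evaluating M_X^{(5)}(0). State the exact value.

M_X(t) = e^(8*t^2 + 3*t/2)

E[X^5] = M^(5)(0) = 201843/32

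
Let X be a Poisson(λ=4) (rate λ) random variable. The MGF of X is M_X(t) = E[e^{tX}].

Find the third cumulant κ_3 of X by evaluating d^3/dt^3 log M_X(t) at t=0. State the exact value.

κ_3 = K^(3)(0) = 4

M_X(t) = e^(4*e^(t) - 4)
K_X(t) = log M_X(t) = 4*e^(t) - 4
K^(3)(t) = 4*e^(t)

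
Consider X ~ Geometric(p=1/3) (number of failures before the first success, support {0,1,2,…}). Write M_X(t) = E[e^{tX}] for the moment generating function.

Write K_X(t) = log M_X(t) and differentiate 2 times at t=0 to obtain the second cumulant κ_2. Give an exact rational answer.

κ_2 = K^(2)(0) = 6

M_X(t) = 1/(3*(1 - 2*e^(t)/3))
K_X(t) = log M_X(t) = -log(1 - 2*e^(t)/3) - log(3)
K^(2)(t) = 6*e^(t)/(4*e^(2*t) - 12*e^(t) + 9)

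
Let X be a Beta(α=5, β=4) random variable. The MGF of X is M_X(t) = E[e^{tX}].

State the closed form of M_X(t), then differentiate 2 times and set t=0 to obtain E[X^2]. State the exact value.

E[X^2] = M′′(0) = 1/3

M_X(t) = ₁F₁(5; 9; t)
M′(t) = 5*₁F₁(6; 10; t)/9
M′′(t) = ₁F₁(7; 11; t)/3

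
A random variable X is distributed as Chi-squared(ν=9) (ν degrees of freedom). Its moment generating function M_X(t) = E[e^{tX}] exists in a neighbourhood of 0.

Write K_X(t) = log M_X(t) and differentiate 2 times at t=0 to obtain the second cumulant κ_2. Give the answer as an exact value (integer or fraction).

M_X(t) = (1 - 2*t)^(-9/2)
K_X(t) = log M_X(t) = -9*log(1 - 2*t)/2
D^2[K](t) = 18/(4*t^2 - 4*t + 1)

κ_2 = D^2[K](0) = 18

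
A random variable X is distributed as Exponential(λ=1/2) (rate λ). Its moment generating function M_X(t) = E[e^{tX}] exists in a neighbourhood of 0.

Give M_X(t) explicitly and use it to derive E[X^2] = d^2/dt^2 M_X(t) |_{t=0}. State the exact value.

M_X(t) = 1/(2*(1/2 - t))
M′(t) = 2/(4*t^2 - 4*t + 1)
M′′(t) = -8/(8*t^3 - 12*t^2 + 6*t - 1)

E[X^2] = M′′(0) = 8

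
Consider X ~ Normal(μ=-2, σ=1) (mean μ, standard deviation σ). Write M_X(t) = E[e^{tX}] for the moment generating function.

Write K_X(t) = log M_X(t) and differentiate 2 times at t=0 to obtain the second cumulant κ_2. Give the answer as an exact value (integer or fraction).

M_X(t) = e^(t^2/2 - 2*t)
K_X(t) = log M_X(t) = t^2/2 - 2*t
K′(t) = t - 2
K′′(t) = 1

κ_2 = K′′(0) = 1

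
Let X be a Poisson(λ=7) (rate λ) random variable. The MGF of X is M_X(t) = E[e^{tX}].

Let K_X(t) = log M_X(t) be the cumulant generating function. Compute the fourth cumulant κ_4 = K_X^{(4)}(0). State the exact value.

M_X(t) = e^(7*e^(t) - 7)
K_X(t) = log M_X(t) = 7*e^(t) - 7
D^4[K](t) = 7*e^(t)

κ_4 = D^4[K](0) = 7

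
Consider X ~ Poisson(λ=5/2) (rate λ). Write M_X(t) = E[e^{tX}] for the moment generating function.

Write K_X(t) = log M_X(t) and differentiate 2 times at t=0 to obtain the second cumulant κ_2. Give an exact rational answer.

M_X(t) = e^(5*e^(t)/2 - 5/2)
K_X(t) = log M_X(t) = 5*e^(t)/2 - 5/2
dK/dt = 5*e^(t)/2
d^2K/dt^2 = 5*e^(t)/2

κ_2 = d^2K/dt^2 |_{t=0} = 5/2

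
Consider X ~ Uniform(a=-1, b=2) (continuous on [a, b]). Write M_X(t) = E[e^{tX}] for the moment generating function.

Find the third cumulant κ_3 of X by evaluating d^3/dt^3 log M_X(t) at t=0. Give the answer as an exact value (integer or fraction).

κ_3 = d^3K/dt^3 |_{t=0} = 0

M_X(t) = (e^(2*t) - e^(-t))/(3*t)
K_X(t) = log M_X(t) = -log(t) + log(e^(2*t) - e^(-t)) - log(3)
dK/dt = (2*t*e^(3*t) + t - e^(3*t) + 1)/(t*e^(3*t) - t)
d^2K/dt^2 = (-9*t^2*e^(3*t) + e^(6*t) - 2*e^(3*t) + 1)/(t^2*e^(6*t) - 2*t^2*e^(3*t) + t^2)
d^3K/dt^3 = (27*t^3*e^(6*t) + 27*t^3*e^(3*t) - 2*e^(9*t) + 6*e^(6*t) - 6*e^(3*t) + 2)/(t^3*e^(9*t) - 3*t^3*e^(6*t) + 3*t^3*e^(3*t) - t^3)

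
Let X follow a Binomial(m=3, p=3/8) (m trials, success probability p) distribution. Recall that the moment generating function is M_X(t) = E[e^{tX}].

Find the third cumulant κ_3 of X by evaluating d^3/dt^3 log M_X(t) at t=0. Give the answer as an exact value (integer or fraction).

κ_3 = d^3K/dt^3 |_{t=0} = 45/256

M_X(t) = (3*e^(t)/8 + 5/8)^3
K_X(t) = log M_X(t) = 3*log(3*e^(t)/8 + 5/8)
dK/dt = 9*e^(t)/(3*e^(t) + 5)
d^2K/dt^2 = 45*e^(t)/(9*e^(2*t) + 30*e^(t) + 25)
d^3K/dt^3 = (-135*e^(2*t) + 225*e^(t))/(27*e^(3*t) + 135*e^(2*t) + 225*e^(t) + 125)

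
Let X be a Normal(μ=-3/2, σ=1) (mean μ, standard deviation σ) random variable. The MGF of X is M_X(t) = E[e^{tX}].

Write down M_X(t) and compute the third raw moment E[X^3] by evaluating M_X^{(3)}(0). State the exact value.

M_X(t) = e^(t^2/2 - 3*t/2)
M′(t) = t*e^(-3*t/2)*e^(t^2/2) - 3*e^(-3*t/2)*e^(t^2/2)/2
M′′(t) = (4*t^2*e^(t^2/2) - 12*t*e^(t^2/2) + 13*e^(t^2/2))*e^(-3*t/2)/4
M′′′(t) = (8*t^3*e^(t^2/2) - 36*t^2*e^(t^2/2) + 78*t*e^(t^2/2) - 63*e^(t^2/2))*e^(-3*t/2)/8

E[X^3] = M′′′(0) = -63/8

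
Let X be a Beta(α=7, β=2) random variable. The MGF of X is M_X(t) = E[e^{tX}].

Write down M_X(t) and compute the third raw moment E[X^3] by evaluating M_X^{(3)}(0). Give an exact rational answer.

E[X^3] = M^(3)(0) = 28/55

M_X(t) = ₁F₁(7; 9; t)
M^(3)(t) = 28*₁F₁(10; 12; t)/55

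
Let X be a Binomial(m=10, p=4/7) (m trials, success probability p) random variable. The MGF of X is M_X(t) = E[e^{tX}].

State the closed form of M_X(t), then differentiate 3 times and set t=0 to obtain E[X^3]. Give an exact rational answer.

E[X^3] = D^3[M](0) = 78280/343

M_X(t) = (4*e^(t)/7 + 3/7)^10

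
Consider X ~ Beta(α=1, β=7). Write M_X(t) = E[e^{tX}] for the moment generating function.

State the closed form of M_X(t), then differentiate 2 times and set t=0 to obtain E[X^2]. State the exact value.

E[X^2] = M^(2)(0) = 1/36

M_X(t) = ₁F₁(1; 8; t)
M^(2)(t) = ₁F₁(3; 10; t)/36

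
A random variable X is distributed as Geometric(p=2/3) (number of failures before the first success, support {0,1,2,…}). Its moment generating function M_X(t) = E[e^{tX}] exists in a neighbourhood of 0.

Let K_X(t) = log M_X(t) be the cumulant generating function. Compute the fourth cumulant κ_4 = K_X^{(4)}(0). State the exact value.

M_X(t) = 2/(3*(1 - e^(t)/3))
K_X(t) = log M_X(t) = -log(1 - e^(t)/3) - log(3) + log(2)
K^(4)(t) = (3*e^(3*t) + 36*e^(2*t) + 27*e^(t))/(e^(4*t) - 12*e^(3*t) + 54*e^(2*t) - 108*e^(t) + 81)

κ_4 = K^(4)(0) = 33/8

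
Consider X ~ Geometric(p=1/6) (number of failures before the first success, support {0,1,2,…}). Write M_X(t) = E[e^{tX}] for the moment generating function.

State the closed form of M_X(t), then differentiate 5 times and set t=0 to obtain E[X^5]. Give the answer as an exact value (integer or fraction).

M_X(t) = 1/(6*(1 - 5*e^(t)/6))
dM/dt = 5*e^(t)/(25*e^(2*t) - 60*e^(t) + 36)
d^2M/dt^2 = (-25*e^(2*t) - 30*e^(t))/(125*e^(3*t) - 450*e^(2*t) + 540*e^(t) - 216)
d^3M/dt^3 = (125*e^(3*t) + 600*e^(2*t) + 180*e^(t))/(625*e^(4*t) - 3000*e^(3*t) + 5400*e^(2*t) - 4320*e^(t) + 1296)
d^4M/dt^4 = (-625*e^(4*t) - 8250*e^(3*t) - 9900*e^(2*t) - 1080*e^(t))/(3125*e^(5*t) - 18750*e^(4*t) + 45000*e^(3*t) - 54000*e^(2*t) + 32400*e^(t) - 7776)

E[X^5] = d^5M/dt^5 |_{t=0} = 544505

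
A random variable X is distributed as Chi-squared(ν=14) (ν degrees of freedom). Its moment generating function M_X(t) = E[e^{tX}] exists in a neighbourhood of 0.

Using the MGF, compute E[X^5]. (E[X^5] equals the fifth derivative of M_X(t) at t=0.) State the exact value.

M_X(t) = (1 - 2*t)^(-7)
M′(t) = 14/(256*t^8 - 1024*t^7 + 1792*t^6 - 1792*t^5 + 1120*t^4 - 448*t^3 + 112*t^2 - 16*t + 1)
M′′(t) = -224/(512*t^9 - 2304*t^8 + 4608*t^7 - 5376*t^6 + 4032*t^5 - 2016*t^4 + 672*t^3 - 144*t^2 + 18*t - 1)
M′′′(t) = 4032/(1024*t^10 - 5120*t^9 + 11520*t^8 - 15360*t^7 + 13440*t^6 - 8064*t^5 + 3360*t^4 - 960*t^3 + 180*t^2 - 20*t + 1)
M′′′′(t) = -80640/(2048*t^11 - 11264*t^10 + 28160*t^9 - 42240*t^8 + 42240*t^7 - 29568*t^6 + 14784*t^5 - 5280*t^4 + 1320*t^3 - 220*t^2 + 22*t - 1)
M′′′′′(t) = 1774080/(4096*t^12 - 24576*t^11 + 67584*t^10 - 112640*t^9 + 126720*t^8 - 101376*t^7 + 59136*t^6 - 25344*t^5 + 7920*t^4 - 1760*t^3 + 264*t^2 - 24*t + 1)

E[X^5] = M′′′′′(0) = 1774080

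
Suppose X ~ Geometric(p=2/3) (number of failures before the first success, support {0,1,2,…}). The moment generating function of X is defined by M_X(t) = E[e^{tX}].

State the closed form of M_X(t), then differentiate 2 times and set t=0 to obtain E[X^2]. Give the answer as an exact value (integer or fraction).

M_X(t) = 2/(3*(1 - e^(t)/3))
M^(2)(t) = (-2*e^(2*t) - 6*e^(t))/(e^(3*t) - 9*e^(2*t) + 27*e^(t) - 27)

E[X^2] = M^(2)(0) = 1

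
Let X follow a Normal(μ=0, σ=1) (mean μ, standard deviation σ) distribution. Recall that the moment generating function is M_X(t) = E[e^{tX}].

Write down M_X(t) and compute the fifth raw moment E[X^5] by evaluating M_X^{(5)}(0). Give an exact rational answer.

E[X^5] = D^5[M](0) = 0

M_X(t) = e^(t^2/2)
D^5[M](t) = t^5*e^(t^2/2) + 10*t^3*e^(t^2/2) + 15*t*e^(t^2/2)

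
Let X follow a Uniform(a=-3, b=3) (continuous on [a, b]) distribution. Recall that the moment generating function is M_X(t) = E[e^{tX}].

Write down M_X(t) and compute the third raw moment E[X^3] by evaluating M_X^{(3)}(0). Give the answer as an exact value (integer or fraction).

M_X(t) = (e^(3*t) - e^(-3*t))/(6*t)
M^(3)(t) = (9*t^3*e^(6*t) + 9*t^3 - 9*t^2*e^(6*t) + 9*t^2 + 6*t*e^(6*t) + 6*t - 2*e^(6*t) + 2)*e^(-3*t)/(2*t^4)

E[X^3] = M^(3)(0) = 0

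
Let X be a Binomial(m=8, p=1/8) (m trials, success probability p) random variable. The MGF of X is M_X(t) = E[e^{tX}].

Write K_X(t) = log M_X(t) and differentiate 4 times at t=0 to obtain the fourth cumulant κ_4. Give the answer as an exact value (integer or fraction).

M_X(t) = (e^(t)/8 + 7/8)^8
K_X(t) = log M_X(t) = 8*log(e^(t)/8 + 7/8)
K′(t) = 8*e^(t)/(e^(t) + 7)
K′′(t) = 56*e^(t)/(e^(2*t) + 14*e^(t) + 49)
K′′′(t) = (-56*e^(2*t) + 392*e^(t))/(e^(3*t) + 21*e^(2*t) + 147*e^(t) + 343)
K′′′′(t) = (56*e^(3*t) - 1568*e^(2*t) + 2744*e^(t))/(e^(4*t) + 28*e^(3*t) + 294*e^(2*t) + 1372*e^(t) + 2401)

κ_4 = K′′′′(0) = 77/256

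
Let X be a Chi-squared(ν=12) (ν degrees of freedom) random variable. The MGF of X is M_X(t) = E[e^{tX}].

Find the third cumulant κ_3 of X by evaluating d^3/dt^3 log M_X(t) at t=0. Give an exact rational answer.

M_X(t) = (1 - 2*t)^(-6)
K_X(t) = log M_X(t) = -6*log(1 - 2*t)
K^(3)(t) = -96/(8*t^3 - 12*t^2 + 6*t - 1)

κ_3 = K^(3)(0) = 96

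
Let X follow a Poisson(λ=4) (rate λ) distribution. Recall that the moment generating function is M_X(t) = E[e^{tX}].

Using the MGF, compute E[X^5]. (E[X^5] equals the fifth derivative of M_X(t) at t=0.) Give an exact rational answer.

M_X(t) = e^(4*e^(t) - 4)
D^5[M](t) = (1024*e^(5*t)*e^(4*e^(t)) + 2560*e^(4*t)*e^(4*e^(t)) + 1600*e^(3*t)*e^(4*e^(t)) + 240*e^(2*t)*e^(4*e^(t)) + 4*e^(t)*e^(4*e^(t)))*e^(-4)

E[X^5] = D^5[M](0) = 5428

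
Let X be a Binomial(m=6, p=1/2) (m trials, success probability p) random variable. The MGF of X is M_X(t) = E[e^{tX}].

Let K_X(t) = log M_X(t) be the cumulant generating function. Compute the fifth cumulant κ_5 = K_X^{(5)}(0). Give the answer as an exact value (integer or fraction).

M_X(t) = (e^(t)/2 + 1/2)^6
K_X(t) = log M_X(t) = 6*log(e^(t)/2 + 1/2)
K^(5)(t) = (-6*e^(4*t) + 66*e^(3*t) - 66*e^(2*t) + 6*e^(t))/(e^(5*t) + 5*e^(4*t) + 10*e^(3*t) + 10*e^(2*t) + 5*e^(t) + 1)

κ_5 = K^(5)(0) = 0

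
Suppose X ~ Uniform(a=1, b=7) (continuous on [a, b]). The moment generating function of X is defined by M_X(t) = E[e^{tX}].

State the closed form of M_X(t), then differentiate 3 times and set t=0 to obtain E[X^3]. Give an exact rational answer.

E[X^3] = D^3[M](0) = 100

M_X(t) = (e^(7*t) - e^(t))/(6*t)
D^3[M](t) = (343*t^3*e^(7*t) - t^3*e^(t) - 147*t^2*e^(7*t) + 3*t^2*e^(t) + 42*t*e^(7*t) - 6*t*e^(t) - 6*e^(7*t) + 6*e^(t))/(6*t^4)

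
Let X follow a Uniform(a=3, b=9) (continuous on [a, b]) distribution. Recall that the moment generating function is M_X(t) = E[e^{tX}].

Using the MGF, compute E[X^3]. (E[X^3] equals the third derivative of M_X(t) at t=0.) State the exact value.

E[X^3] = d^3M/dt^3 |_{t=0} = 270

M_X(t) = (e^(9*t) - e^(3*t))/(6*t)
dM/dt = (9*t*e^(9*t) - 3*t*e^(3*t) - e^(9*t) + e^(3*t))/(6*t^2)
d^2M/dt^2 = (81*t^2*e^(9*t) - 9*t^2*e^(3*t) - 18*t*e^(9*t) + 6*t*e^(3*t) + 2*e^(9*t) - 2*e^(3*t))/(6*t^3)
d^3M/dt^3 = (243*t^3*e^(9*t) - 9*t^3*e^(3*t) - 81*t^2*e^(9*t) + 9*t^2*e^(3*t) + 18*t*e^(9*t) - 6*t*e^(3*t) - 2*e^(9*t) + 2*e^(3*t))/(2*t^4)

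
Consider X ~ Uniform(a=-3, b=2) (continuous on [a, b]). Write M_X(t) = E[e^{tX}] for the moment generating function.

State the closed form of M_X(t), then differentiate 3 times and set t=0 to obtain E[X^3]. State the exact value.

M_X(t) = (e^(2*t) - e^(-3*t))/(5*t)
D^3[M](t) = (8*t^3*e^(5*t) + 27*t^3 - 12*t^2*e^(5*t) + 27*t^2 + 12*t*e^(5*t) + 18*t - 6*e^(5*t) + 6)*e^(-3*t)/(5*t^4)

E[X^3] = D^3[M](0) = -13/4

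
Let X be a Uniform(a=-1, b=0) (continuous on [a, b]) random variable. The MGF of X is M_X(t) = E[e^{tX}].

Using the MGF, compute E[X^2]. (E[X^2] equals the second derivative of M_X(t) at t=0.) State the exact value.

M_X(t) = (1 - e^(-t))/t
dM/dt = (t - e^(t) + 1)*e^(-t)/t^2
d^2M/dt^2 = (-t^2 - 2*t + 2*e^(t) - 2)*e^(-t)/t^3

E[X^2] = d^2M/dt^2 |_{t=0} = 1/3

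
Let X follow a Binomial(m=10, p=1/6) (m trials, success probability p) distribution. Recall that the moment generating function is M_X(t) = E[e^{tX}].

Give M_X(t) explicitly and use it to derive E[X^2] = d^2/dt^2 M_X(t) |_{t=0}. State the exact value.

E[X^2] = d^2M/dt^2 |_{t=0} = 25/6

M_X(t) = (e^(t)/6 + 5/6)^10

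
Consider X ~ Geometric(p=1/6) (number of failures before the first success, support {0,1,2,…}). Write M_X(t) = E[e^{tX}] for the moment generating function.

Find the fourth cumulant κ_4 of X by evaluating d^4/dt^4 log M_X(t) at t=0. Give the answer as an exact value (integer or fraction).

κ_4 = d^4K/dt^4 |_{t=0} = 5430

M_X(t) = 1/(6*(1 - 5*e^(t)/6))
K_X(t) = log M_X(t) = -log(1 - 5*e^(t)/6) - log(6)
dK/dt = -5*e^(t)/(5*e^(t) - 6)
d^2K/dt^2 = 30*e^(t)/(25*e^(2*t) - 60*e^(t) + 36)
d^3K/dt^3 = (-150*e^(2*t) - 180*e^(t))/(125*e^(3*t) - 450*e^(2*t) + 540*e^(t) - 216)
d^4K/dt^4 = (750*e^(3*t) + 3600*e^(2*t) + 1080*e^(t))/(625*e^(4*t) - 3000*e^(3*t) + 5400*e^(2*t) - 4320*e^(t) + 1296)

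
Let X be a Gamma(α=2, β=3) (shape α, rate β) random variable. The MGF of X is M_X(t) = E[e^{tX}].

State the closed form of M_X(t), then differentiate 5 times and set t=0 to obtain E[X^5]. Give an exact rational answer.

M_X(t) = 9/(3 - t)^2
D^5[M](t) = -6480/(t^7 - 21*t^6 + 189*t^5 - 945*t^4 + 2835*t^3 - 5103*t^2 + 5103*t - 2187)

E[X^5] = D^5[M](0) = 80/27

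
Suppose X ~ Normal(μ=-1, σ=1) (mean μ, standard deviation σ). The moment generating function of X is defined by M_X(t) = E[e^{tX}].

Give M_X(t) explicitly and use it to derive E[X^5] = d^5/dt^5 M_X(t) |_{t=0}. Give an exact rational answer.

M_X(t) = e^(t^2/2 - t)
M′(t) = t*e^(-t)*e^(t^2/2) - e^(-t)*e^(t^2/2)
M′′(t) = (t^2*e^(t^2/2) - 2*t*e^(t^2/2) + 2*e^(t^2/2))*e^(-t)
M′′′(t) = (t^3*e^(t^2/2) - 3*t^2*e^(t^2/2) + 6*t*e^(t^2/2) - 4*e^(t^2/2))*e^(-t)
M′′′′(t) = (t^4*e^(t^2/2) - 4*t^3*e^(t^2/2) + 12*t^2*e^(t^2/2) - 16*t*e^(t^2/2) + 10*e^(t^2/2))*e^(-t)
M′′′′′(t) = (t^5*e^(t^2/2) - 5*t^4*e^(t^2/2) + 20*t^3*e^(t^2/2) - 40*t^2*e^(t^2/2) + 50*t*e^(t^2/2) - 26*e^(t^2/2))*e^(-t)

E[X^5] = M′′′′′(0) = -26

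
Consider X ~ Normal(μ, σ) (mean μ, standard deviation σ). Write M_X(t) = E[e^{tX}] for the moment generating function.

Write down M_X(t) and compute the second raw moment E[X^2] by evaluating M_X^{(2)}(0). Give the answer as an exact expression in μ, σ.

E[X^2] = M′′(0) = μ^2 + σ^2

M_X(t) = e^(μ*t + σ^2*t^2/2)
M′(t) = μ*e^(μ*t)*e^(σ^2*t^2/2) + σ^2*t*e^(μ*t)*e^(σ^2*t^2/2)
M′′(t) = μ^2*e^(μ*t)*e^(σ^2*t^2/2) + 2*μ*σ^2*t*e^(μ*t)*e^(σ^2*t^2/2) + σ^4*t^2*e^(μ*t)*e^(σ^2*t^2/2) + σ^2*e^(μ*t)*e^(σ^2*t^2/2)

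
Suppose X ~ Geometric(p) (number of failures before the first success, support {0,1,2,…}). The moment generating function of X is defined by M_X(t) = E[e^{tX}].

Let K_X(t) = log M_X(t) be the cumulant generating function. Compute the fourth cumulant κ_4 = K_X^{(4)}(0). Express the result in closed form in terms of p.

M_X(t) = p/(-(1 - p)*e^(t) + 1)
K_X(t) = log M_X(t) = log(p) - log(-(1 - p)*e^(t) + 1)
K′(t) = (-p*e^(t) + e^(t))/(p*e^(t) - e^(t) + 1)
K′′(t) = (-p*e^(t) + e^(t))/(p^2*e^(2*t) - 2*p*e^(2*t) + 2*p*e^(t) + e^(2*t) - 2*e^(t) + 1)

κ_4 = K′′′′(0) = (-p^3 + 7*p^2 - 12*p + 6)/p^4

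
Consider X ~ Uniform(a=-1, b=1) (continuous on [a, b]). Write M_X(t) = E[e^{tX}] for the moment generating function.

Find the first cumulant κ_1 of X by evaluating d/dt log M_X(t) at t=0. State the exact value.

κ_1 = dK/dt |_{t=0} = 0

M_X(t) = (e^(t) - e^(-t))/(2*t)
K_X(t) = log M_X(t) = -log(t) + log(e^(t) - e^(-t)) - log(2)
dK/dt = (t*e^(2*t) + t - e^(2*t) + 1)/(t*e^(2*t) - t)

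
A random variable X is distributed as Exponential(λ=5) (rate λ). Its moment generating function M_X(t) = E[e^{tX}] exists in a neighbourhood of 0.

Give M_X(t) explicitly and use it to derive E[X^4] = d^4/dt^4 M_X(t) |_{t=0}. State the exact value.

E[X^4] = M′′′′(0) = 24/625

M_X(t) = 5/(5 - t)
M′(t) = 5/(t^2 - 10*t + 25)
M′′(t) = -10/(t^3 - 15*t^2 + 75*t - 125)
M′′′(t) = 30/(t^4 - 20*t^3 + 150*t^2 - 500*t + 625)
M′′′′(t) = -120/(t^5 - 25*t^4 + 250*t^3 - 1250*t^2 + 3125*t - 3125)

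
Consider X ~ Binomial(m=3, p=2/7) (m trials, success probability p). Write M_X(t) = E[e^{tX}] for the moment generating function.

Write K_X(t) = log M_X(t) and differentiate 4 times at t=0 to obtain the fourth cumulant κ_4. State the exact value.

M_X(t) = (2*e^(t)/7 + 5/7)^3
K_X(t) = log M_X(t) = 3*log(2*e^(t)/7 + 5/7)
K′(t) = 6*e^(t)/(2*e^(t) + 5)
K′′(t) = 30*e^(t)/(4*e^(2*t) + 20*e^(t) + 25)
K′′′(t) = (-60*e^(2*t) + 150*e^(t))/(8*e^(3*t) + 60*e^(2*t) + 150*e^(t) + 125)
K′′′′(t) = (120*e^(3*t) - 1200*e^(2*t) + 750*e^(t))/(16*e^(4*t) + 160*e^(3*t) + 600*e^(2*t) + 1000*e^(t) + 625)

κ_4 = K′′′′(0) = -330/2401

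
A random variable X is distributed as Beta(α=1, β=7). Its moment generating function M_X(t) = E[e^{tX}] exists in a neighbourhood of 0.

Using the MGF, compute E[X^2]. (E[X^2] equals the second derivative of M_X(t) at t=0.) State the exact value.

E[X^2] = M^(2)(0) = 1/36

M_X(t) = ₁F₁(1; 8; t)
M^(2)(t) = ₁F₁(3; 10; t)/36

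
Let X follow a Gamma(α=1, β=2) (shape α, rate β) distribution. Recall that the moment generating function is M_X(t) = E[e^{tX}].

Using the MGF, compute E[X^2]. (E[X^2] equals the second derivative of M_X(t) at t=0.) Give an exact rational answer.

M_X(t) = 2/(2 - t)
dM/dt = 2/(t^2 - 4*t + 4)
d^2M/dt^2 = -4/(t^3 - 6*t^2 + 12*t - 8)

E[X^2] = d^2M/dt^2 |_{t=0} = 1/2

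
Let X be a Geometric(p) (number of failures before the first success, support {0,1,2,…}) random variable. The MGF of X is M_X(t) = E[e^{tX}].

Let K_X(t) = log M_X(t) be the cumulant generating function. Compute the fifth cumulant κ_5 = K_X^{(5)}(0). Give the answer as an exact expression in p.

M_X(t) = p/(-(1 - p)*e^(t) + 1)
K_X(t) = log M_X(t) = log(p) - log(-(1 - p)*e^(t) + 1)
K′(t) = (-p*e^(t) + e^(t))/(p*e^(t) - e^(t) + 1)
K′′(t) = (-p*e^(t) + e^(t))/(p^2*e^(2*t) - 2*p*e^(2*t) + 2*p*e^(t) + e^(2*t) - 2*e^(t) + 1)

κ_5 = K′′′′′(0) = (p^4 - 15*p^3 + 50*p^2 - 60*p + 24)/p^5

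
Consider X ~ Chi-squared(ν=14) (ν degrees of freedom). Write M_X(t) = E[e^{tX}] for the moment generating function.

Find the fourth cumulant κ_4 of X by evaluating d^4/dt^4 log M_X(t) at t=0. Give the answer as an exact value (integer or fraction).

M_X(t) = (1 - 2*t)^(-7)
K_X(t) = log M_X(t) = -7*log(1 - 2*t)
dK/dt = -14/(2*t - 1)
d^2K/dt^2 = 28/(4*t^2 - 4*t + 1)
d^3K/dt^3 = -112/(8*t^3 - 12*t^2 + 6*t - 1)
d^4K/dt^4 = 672/(16*t^4 - 32*t^3 + 24*t^2 - 8*t + 1)

κ_4 = d^4K/dt^4 |_{t=0} = 672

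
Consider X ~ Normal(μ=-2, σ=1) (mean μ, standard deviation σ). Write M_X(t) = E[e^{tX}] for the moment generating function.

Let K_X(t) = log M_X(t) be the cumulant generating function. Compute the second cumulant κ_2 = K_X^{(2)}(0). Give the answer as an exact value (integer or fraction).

M_X(t) = e^(t^2/2 - 2*t)
K_X(t) = log M_X(t) = t^2/2 - 2*t
K′(t) = t - 2
K′′(t) = 1

κ_2 = K′′(0) = 1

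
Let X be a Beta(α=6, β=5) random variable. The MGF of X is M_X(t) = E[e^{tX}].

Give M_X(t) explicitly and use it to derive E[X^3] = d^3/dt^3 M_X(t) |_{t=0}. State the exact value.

M_X(t) = ₁F₁(6; 11; t)
dM/dt = 6*₁F₁(7; 12; t)/11
d^2M/dt^2 = 7*₁F₁(8; 13; t)/22
d^3M/dt^3 = 28*₁F₁(9; 14; t)/143

E[X^3] = d^3M/dt^3 |_{t=0} = 28/143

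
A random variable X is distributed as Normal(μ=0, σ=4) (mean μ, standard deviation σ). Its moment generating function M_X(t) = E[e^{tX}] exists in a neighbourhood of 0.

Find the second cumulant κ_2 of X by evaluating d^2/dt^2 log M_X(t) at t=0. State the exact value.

M_X(t) = e^(8*t^2)
K_X(t) = log M_X(t) = 8*t^2
K^(2)(t) = 16

κ_2 = K^(2)(0) = 16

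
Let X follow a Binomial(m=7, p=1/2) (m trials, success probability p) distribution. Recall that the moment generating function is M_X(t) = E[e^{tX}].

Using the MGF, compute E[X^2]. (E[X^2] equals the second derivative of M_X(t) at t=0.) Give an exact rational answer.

E[X^2] = M^(2)(0) = 14

M_X(t) = (e^(t)/2 + 1/2)^7
M^(2)(t) = 49*e^(7*t)/128 + 63*e^(6*t)/32 + 525*e^(5*t)/128 + 35*e^(4*t)/8 + 315*e^(3*t)/128 + 21*e^(2*t)/32 + 7*e^(t)/128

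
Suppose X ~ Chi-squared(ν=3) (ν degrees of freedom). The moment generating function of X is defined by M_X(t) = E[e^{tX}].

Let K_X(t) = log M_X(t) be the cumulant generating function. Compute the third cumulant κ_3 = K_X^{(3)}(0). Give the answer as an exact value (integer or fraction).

M_X(t) = (1 - 2*t)^(-3/2)
K_X(t) = log M_X(t) = -3*log(1 - 2*t)/2
K^(3)(t) = -24/(8*t^3 - 12*t^2 + 6*t - 1)

κ_3 = K^(3)(0) = 24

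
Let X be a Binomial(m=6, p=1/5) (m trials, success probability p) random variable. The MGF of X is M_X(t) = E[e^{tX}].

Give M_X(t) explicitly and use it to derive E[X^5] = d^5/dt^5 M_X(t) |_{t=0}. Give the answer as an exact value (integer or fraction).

M_X(t) = (e^(t)/5 + 4/5)^6
D^5[M](t) = 7776*e^(6*t)/15625 + 24*e^(5*t)/5 + 49152*e^(4*t)/3125 + 62208*e^(3*t)/3125 + 24576*e^(2*t)/3125 + 6144*e^(t)/15625

E[X^5] = D^5[M](0) = 30744/625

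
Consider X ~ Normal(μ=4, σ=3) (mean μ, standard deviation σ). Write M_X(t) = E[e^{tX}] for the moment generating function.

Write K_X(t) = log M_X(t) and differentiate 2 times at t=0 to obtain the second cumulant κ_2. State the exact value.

M_X(t) = e^(9*t^2/2 + 4*t)
K_X(t) = log M_X(t) = 9*t^2/2 + 4*t
dK/dt = 9*t + 4
d^2K/dt^2 = 9

κ_2 = d^2K/dt^2 |_{t=0} = 9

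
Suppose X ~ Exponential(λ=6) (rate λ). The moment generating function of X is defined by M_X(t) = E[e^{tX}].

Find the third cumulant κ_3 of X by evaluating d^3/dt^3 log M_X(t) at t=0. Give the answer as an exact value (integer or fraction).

κ_3 = D^3[K](0) = 1/108

M_X(t) = 6/(6 - t)
K_X(t) = log M_X(t) = -log(6 - t) + log(6)
D^3[K](t) = -2/(t^3 - 18*t^2 + 108*t - 216)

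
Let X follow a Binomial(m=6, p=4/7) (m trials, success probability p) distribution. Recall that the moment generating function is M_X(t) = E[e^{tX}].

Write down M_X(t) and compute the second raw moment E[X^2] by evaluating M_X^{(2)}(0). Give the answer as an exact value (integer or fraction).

M_X(t) = (4*e^(t)/7 + 3/7)^6
D^2[M](t) = 147456*e^(6*t)/117649 + 460800*e^(5*t)/117649 + 552960*e^(4*t)/117649 + 311040*e^(3*t)/117649 + 77760*e^(2*t)/117649 + 5832*e^(t)/117649

E[X^2] = D^2[M](0) = 648/49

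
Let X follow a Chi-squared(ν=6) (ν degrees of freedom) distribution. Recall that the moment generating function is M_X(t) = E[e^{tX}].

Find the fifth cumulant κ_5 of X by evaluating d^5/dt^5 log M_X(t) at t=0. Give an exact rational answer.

M_X(t) = (1 - 2*t)^(-3)
K_X(t) = log M_X(t) = -3*log(1 - 2*t)
dK/dt = -6/(2*t - 1)
d^2K/dt^2 = 12/(4*t^2 - 4*t + 1)
d^3K/dt^3 = -48/(8*t^3 - 12*t^2 + 6*t - 1)
d^4K/dt^4 = 288/(16*t^4 - 32*t^3 + 24*t^2 - 8*t + 1)
d^5K/dt^5 = -2304/(32*t^5 - 80*t^4 + 80*t^3 - 40*t^2 + 10*t - 1)

κ_5 = d^5K/dt^5 |_{t=0} = 2304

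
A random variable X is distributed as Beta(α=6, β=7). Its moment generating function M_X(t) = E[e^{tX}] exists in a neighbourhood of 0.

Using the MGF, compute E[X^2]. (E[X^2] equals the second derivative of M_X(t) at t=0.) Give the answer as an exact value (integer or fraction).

E[X^2] = D^2[M](0) = 3/13

M_X(t) = ₁F₁(6; 13; t)
D^2[M](t) = 3*₁F₁(8; 15; t)/13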